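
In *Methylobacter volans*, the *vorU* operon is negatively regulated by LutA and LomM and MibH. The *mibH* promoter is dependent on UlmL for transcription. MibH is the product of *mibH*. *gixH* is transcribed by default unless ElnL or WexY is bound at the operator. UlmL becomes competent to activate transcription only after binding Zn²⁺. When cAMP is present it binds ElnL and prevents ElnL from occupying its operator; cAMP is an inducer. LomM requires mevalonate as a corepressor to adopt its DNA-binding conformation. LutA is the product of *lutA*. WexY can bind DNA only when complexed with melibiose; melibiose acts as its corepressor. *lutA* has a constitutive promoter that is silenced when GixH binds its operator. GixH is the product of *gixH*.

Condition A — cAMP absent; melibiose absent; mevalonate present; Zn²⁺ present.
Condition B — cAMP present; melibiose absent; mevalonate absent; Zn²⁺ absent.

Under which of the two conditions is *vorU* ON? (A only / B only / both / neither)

B only

Condition A:
cAMP is absent, so ElnL is active.
Melibiose is absent, so WexY is inactive.
With repressor ElnL bound, *gixH* is not transcribed.
So GixH is not produced.
With no repressor bound, *lutA* is transcribed.
So LutA is produced and active.
Mevalonate is present, so LomM is active.
Zn²⁺ is present, so UlmL is active.
No repressor is bound and UlmL is active, so *mibH* is transcribed.
So MibH is produced and active.
With repressor LutA bound, *vorU* is not transcribed.
→ *vorU* is OFF in A.
Condition B:
cAMP is present, so ElnL is inactive.
Melibiose is absent, so WexY is inactive.
With no repressor bound, *gixH* is transcribed.
So GixH is produced and active.
With repressor GixH bound, *lutA* is not transcribed.
So LutA is not produced.
Mevalonate is absent, so LomM is inactive.
Zn²⁺ is absent, so UlmL is inactive.
Required activator UlmL is absent, so *mibH* is not transcribed.
So MibH is not produced.
With no repressor bound, *vorU* is transcribed.
→ *vorU* is ON in B.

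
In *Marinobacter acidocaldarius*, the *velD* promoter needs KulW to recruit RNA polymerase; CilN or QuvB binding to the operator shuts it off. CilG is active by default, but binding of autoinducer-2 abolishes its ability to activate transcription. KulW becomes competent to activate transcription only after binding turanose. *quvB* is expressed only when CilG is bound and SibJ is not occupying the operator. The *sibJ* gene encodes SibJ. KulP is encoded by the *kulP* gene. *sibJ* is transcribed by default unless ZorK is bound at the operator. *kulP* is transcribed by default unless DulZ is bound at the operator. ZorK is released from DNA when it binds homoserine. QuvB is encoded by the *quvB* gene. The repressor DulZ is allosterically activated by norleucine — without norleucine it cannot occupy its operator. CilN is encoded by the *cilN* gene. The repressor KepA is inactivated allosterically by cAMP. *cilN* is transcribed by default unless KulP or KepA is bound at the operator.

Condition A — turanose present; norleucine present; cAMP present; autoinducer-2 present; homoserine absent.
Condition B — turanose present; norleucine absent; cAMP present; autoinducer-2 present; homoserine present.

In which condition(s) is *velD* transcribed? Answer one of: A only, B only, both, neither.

B only

Condition A:
Turanose is present, so KulW is active.
Norleucine is present, so DulZ is active.
With repressor DulZ bound, *kulP* is not transcribed.
So KulP is not produced.
cAMP is present, so KepA is inactive.
With no repressor bound, *cilN* is transcribed.
So CilN is produced and active.
Autoinducer-2 is present, so CilG is inactive.
Homoserine is absent, so ZorK is active.
With repressor ZorK bound, *sibJ* is not transcribed.
So SibJ is not produced.
Required activator CilG is absent, so *quvB* is not transcribed.
So QuvB is not produced.
With repressor CilN bound, *velD* is not transcribed.
→ *velD* is OFF in A.
Condition B:
Turanose is present, so KulW is active.
Norleucine is absent, so DulZ is inactive.
With no repressor bound, *kulP* is transcribed.
So KulP is produced and active.
cAMP is present, so KepA is inactive.
With repressor KulP bound, *cilN* is not transcribed.
So CilN is not produced.
Autoinducer-2 is present, so CilG is inactive.
Homoserine is present, so ZorK is inactive.
With no repressor bound, *sibJ* is transcribed.
So SibJ is produced and active.
With repressor SibJ bound, *quvB* is not transcribed.
So QuvB is not produced.
No repressor is bound and KulW is active, so *velD* is transcribed.
→ *velD* is ON in B.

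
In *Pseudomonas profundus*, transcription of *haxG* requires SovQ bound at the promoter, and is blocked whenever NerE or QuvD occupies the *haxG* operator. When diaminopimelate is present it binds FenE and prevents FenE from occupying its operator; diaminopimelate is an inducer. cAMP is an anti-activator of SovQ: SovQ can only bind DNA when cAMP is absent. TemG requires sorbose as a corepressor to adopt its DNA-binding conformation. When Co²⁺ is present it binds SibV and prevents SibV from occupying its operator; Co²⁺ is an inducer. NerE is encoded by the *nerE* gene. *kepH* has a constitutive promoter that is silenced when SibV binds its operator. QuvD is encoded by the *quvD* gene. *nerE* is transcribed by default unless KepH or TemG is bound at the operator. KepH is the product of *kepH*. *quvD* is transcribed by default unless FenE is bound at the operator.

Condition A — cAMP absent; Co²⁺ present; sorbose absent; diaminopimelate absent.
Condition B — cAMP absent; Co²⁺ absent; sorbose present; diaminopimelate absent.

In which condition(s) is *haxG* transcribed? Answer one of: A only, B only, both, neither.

both

Condition A:
cAMP is absent, so SovQ is active.
Co²⁺ is present, so SibV is inactive.
With no repressor bound, *kepH* is transcribed.
So KepH is produced and active.
Sorbose is absent, so TemG is inactive.
With repressor KepH bound, *nerE* is not transcribed.
So NerE is not produced.
Diaminopimelate is absent, so FenE is active.
With repressor FenE bound, *quvD* is not transcribed.
So QuvD is not produced.
No repressor is bound and SovQ is active, so *haxG* is transcribed.
→ *haxG* is ON in A.
Condition B:
cAMP is absent, so SovQ is active.
Co²⁺ is absent, so SibV is active.
With repressor SibV bound, *kepH* is not transcribed.
So KepH is not produced.
Sorbose is present, so TemG is active.
With repressor TemG bound, *nerE* is not transcribed.
So NerE is not produced.
Diaminopimelate is absent, so FenE is active.
With repressor FenE bound, *quvD* is not transcribed.
So QuvD is not produced.
No repressor is bound and SovQ is active, so *haxG* is transcribed.
→ *haxG* is ON in B.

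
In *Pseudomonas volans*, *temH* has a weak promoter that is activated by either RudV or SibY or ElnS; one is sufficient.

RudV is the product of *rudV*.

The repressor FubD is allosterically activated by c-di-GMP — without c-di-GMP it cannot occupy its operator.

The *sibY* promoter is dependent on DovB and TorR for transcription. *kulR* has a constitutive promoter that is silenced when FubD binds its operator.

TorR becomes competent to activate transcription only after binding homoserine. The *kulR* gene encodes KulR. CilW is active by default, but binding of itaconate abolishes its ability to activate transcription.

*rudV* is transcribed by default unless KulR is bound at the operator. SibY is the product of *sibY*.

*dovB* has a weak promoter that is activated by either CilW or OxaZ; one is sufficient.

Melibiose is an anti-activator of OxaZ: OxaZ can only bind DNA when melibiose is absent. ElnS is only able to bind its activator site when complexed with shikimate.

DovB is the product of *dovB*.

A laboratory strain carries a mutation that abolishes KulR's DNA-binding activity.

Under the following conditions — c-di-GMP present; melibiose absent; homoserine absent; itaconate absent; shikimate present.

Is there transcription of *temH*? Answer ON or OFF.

KulR is non-functional in this strain, so it has no effect.
With no repressor bound, *rudV* is transcribed.
So RudV is produced and active.
Itaconate is absent, so CilW is active.
Melibiose is absent, so OxaZ is active.
Activator CilW is present, so *dovB* is transcribed.
So DovB is produced and active.
Homoserine is absent, so TorR is inactive.
Required activator TorR is absent, so *sibY* is not transcribed.
So SibY is not produced.
Shikimate is present, so ElnS is active.
Activator RudV is present, so *temH* is transcribed.

ON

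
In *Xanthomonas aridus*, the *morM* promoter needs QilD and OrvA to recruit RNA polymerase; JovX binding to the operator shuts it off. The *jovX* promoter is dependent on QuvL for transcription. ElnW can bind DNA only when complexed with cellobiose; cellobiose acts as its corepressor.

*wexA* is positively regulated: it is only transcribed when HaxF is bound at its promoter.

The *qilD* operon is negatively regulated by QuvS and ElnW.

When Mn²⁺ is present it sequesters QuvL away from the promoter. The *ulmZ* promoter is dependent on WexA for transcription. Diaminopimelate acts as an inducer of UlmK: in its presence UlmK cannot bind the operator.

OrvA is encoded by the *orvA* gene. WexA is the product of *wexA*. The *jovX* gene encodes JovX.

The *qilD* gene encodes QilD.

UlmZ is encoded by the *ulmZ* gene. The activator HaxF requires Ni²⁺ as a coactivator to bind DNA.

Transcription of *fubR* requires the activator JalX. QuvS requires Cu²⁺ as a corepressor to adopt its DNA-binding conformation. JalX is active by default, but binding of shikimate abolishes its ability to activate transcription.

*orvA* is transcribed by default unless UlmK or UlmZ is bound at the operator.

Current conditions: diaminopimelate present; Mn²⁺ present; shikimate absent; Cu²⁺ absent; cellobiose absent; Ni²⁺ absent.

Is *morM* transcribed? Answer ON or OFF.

Cu²⁺ is absent, so QuvS is inactive.
Cellobiose is absent, so ElnW is inactive.
With no repressor bound, *qilD* is transcribed.
So QilD is produced and active.
Mn²⁺ is present, so QuvL is inactive.
Required activator QuvL is absent, so *jovX* is not transcribed.
So JovX is not produced.
Diaminopimelate is present, so UlmK is inactive.
Ni²⁺ is absent, so HaxF is inactive.
Required activator HaxF is absent, so *wexA* is not transcribed.
So WexA is not produced.
Required activator WexA is absent, so *ulmZ* is not transcribed.
So UlmZ is not produced.
With no repressor bound, *orvA* is transcribed.
So OrvA is produced and active.
No repressor is bound and QilD and OrvA are active, so *morM* is transcribed.

ON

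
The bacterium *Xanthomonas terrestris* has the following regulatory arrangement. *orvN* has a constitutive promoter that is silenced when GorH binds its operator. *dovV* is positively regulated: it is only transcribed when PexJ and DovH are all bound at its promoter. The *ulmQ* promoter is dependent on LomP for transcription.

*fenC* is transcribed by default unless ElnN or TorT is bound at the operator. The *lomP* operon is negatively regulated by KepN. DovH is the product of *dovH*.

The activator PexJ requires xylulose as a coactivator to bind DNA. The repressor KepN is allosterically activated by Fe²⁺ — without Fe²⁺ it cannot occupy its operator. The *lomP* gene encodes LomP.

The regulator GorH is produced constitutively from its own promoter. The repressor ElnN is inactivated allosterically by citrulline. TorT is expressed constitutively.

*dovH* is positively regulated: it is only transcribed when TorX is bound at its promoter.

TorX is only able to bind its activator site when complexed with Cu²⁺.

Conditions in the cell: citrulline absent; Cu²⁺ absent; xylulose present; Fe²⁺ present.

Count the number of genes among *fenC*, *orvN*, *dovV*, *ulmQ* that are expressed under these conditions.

Citrulline is absent, so ElnN is active.
TorT is produced constitutively and is active.
With repressor ElnN bound, *fenC* is not transcribed.
→ *fenC* is OFF.
GorH is produced constitutively and is active.
With repressor GorH bound, *orvN* is not transcribed.
→ *orvN* is OFF.
Xylulose is present, so PexJ is active.
Cu²⁺ is absent, so TorX is inactive.
Required activator TorX is absent, so *dovH* is not transcribed.
So DovH is not produced.
Required activator DovH is absent, so *dovV* is not transcribed.
→ *dovV* is OFF.
Fe²⁺ is present, so KepN is active.
With repressor KepN bound, *lomP* is not transcribed.
So LomP is not produced.
Required activator LomP is absent, so *ulmQ* is not transcribed.
→ *ulmQ* is OFF.
0 of the 4 genes are transcribed.

0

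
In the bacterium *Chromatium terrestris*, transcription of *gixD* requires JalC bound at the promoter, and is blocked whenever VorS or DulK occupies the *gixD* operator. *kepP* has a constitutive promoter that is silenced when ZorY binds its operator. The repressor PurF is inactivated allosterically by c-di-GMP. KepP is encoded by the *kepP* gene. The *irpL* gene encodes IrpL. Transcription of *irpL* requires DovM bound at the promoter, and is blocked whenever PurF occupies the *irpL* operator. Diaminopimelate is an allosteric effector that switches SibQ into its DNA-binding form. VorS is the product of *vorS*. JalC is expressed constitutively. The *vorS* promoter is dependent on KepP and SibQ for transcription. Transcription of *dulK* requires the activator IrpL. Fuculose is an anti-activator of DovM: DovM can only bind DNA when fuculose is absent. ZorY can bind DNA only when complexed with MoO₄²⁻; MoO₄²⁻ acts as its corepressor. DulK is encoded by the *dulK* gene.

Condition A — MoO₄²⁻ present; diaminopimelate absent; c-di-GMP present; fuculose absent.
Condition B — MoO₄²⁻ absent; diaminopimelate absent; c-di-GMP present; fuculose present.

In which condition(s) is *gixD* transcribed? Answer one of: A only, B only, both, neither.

Condition A:
MoO₄²⁻ is present, so ZorY is active.
With repressor ZorY bound, *kepP* is not transcribed.
So KepP is not produced.
Diaminopimelate is absent, so SibQ is inactive.
Required activator KepP is absent, so *vorS* is not transcribed.
So VorS is not produced.
JalC is produced constitutively and is active.
c-di-GMP is present, so PurF is inactive.
Fuculose is absent, so DovM is active.
No repressor is bound and DovM is active, so *irpL* is transcribed.
So IrpL is produced and active.
No repressor is bound and IrpL is active, so *dulK* is transcribed.
So DulK is produced and active.
With repressor DulK bound, *gixD* is not transcribed.
→ *gixD* is OFF in A.
Condition B:
MoO₄²⁻ is absent, so ZorY is inactive.
With no repressor bound, *kepP* is transcribed.
So KepP is produced and active.
Diaminopimelate is absent, so SibQ is inactive.
Required activator SibQ is absent, so *vorS* is not transcribed.
So VorS is not produced.
JalC is produced constitutively and is active.
c-di-GMP is present, so PurF is inactive.
Fuculose is present, so DovM is inactive.
Required activator DovM is absent, so *irpL* is not transcribed.
So IrpL is not produced.
Required activator IrpL is absent, so *dulK* is not transcribed.
So DulK is not produced.
No repressor is bound and JalC is active, so *gixD* is transcribed.
→ *gixD* is ON in B.

B only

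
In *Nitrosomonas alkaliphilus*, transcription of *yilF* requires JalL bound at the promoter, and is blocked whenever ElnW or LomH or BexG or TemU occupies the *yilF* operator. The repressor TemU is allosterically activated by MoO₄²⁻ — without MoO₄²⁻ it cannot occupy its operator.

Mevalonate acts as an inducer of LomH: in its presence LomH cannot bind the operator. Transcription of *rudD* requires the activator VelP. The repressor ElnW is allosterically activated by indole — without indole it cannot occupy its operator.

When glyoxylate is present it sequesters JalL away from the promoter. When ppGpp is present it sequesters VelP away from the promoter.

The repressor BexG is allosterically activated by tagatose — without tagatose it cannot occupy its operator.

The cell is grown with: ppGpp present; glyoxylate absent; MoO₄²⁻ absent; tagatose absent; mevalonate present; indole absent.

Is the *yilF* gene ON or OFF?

ON

Indole is absent, so ElnW is inactive.
Mevalonate is present, so LomH is inactive.
Tagatose is absent, so BexG is inactive.
Glyoxylate is absent, so JalL is active.
MoO₄²⁻ is absent, so TemU is inactive.
No repressor is bound and JalL is active, so *yilF* is transcribed.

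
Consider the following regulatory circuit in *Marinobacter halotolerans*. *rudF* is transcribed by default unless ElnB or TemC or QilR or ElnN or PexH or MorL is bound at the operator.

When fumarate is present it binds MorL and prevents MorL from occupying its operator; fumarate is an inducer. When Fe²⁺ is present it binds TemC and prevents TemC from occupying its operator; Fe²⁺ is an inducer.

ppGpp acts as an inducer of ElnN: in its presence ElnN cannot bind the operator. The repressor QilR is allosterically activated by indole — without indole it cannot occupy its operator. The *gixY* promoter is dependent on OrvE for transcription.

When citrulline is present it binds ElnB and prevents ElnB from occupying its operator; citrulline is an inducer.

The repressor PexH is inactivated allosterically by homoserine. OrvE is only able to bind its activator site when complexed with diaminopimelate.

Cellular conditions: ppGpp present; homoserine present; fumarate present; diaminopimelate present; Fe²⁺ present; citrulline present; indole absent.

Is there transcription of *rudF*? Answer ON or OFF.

Citrulline is present, so ElnB is inactive.
Fe²⁺ is present, so TemC is inactive.
Indole is absent, so QilR is inactive.
ppGpp is present, so ElnN is inactive.
Homoserine is present, so PexH is inactive.
Fumarate is present, so MorL is inactive.
With no repressor bound, *rudF* is transcribed.

ON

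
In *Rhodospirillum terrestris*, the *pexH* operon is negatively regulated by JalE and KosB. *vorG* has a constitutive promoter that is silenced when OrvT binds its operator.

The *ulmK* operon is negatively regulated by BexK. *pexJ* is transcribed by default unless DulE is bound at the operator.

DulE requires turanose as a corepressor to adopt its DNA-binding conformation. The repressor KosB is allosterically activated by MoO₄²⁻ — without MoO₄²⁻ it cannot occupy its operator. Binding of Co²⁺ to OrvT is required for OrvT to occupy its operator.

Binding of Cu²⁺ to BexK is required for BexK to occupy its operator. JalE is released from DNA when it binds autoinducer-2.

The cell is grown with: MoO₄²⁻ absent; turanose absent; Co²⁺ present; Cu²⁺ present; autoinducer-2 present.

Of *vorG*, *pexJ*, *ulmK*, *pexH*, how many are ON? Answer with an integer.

2

Co²⁺ is present, so OrvT is active.
With repressor OrvT bound, *vorG* is not transcribed.
→ *vorG* is OFF.
Turanose is absent, so DulE is inactive.
With no repressor bound, *pexJ* is transcribed.
→ *pexJ* is ON.
Cu²⁺ is present, so BexK is active.
With repressor BexK bound, *ulmK* is not transcribed.
→ *ulmK* is OFF.
Autoinducer-2 is present, so JalE is inactive.
MoO₄²⁻ is absent, so KosB is inactive.
With no repressor bound, *pexH* is transcribed.
→ *pexH* is ON.
2 of the 4 genes are transcribed.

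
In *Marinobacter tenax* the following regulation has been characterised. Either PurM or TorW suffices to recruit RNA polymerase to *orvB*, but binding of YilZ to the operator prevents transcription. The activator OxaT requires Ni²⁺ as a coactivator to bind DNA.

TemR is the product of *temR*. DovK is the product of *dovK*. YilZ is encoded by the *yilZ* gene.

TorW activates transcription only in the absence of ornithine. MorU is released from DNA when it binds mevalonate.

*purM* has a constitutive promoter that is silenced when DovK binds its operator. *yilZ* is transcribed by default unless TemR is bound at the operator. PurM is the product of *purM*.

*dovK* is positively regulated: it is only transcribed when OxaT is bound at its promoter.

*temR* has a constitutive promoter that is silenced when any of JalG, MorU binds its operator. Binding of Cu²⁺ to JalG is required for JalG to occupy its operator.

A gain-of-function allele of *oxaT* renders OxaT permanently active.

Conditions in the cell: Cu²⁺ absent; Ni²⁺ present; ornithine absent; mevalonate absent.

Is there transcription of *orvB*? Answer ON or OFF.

OxaT is constitutively active in this strain.
No repressor is bound and OxaT is active, so *dovK* is transcribed.
So DovK is produced and active.
With repressor DovK bound, *purM* is not transcribed.
So PurM is not produced.
Ornithine is absent, so TorW is active.
Cu²⁺ is absent, so JalG is inactive.
Mevalonate is absent, so MorU is active.
With repressor MorU bound, *temR* is not transcribed.
So TemR is not produced.
With no repressor bound, *yilZ* is transcribed.
So YilZ is produced and active.
With repressor YilZ bound, *orvB* is not transcribed.

OFF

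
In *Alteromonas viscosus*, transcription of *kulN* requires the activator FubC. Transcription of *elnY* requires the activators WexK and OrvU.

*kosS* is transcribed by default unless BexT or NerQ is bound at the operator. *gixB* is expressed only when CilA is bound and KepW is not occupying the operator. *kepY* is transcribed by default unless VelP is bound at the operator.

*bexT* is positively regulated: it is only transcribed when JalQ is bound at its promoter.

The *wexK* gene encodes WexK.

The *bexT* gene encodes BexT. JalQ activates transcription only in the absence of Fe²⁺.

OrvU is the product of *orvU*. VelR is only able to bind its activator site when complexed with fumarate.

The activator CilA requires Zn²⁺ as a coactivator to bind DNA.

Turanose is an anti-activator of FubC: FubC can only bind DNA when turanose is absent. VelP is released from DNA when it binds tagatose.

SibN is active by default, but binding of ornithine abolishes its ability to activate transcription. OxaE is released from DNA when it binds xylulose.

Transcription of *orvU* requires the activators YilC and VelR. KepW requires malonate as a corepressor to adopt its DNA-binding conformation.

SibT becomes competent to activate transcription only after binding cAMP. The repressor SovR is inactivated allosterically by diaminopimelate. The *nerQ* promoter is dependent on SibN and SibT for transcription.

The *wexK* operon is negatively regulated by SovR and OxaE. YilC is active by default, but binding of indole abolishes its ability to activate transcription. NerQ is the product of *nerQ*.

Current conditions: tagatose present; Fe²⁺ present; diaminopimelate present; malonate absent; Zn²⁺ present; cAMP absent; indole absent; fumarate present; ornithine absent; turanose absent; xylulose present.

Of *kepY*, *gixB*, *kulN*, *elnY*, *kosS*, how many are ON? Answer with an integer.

Tagatose is present, so VelP is inactive.
With no repressor bound, *kepY* is transcribed.
→ *kepY* is ON.
Zn²⁺ is present, so CilA is active.
Malonate is absent, so KepW is inactive.
No repressor is bound and CilA is active, so *gixB* is transcribed.
→ *gixB* is ON.
Turanose is absent, so FubC is active.
No repressor is bound and FubC is active, so *kulN* is transcribed.
→ *kulN* is ON.
Diaminopimelate is present, so SovR is inactive.
Xylulose is present, so OxaE is inactive.
With no repressor bound, *wexK* is transcribed.
So WexK is produced and active.
Indole is absent, so YilC is active.
Fumarate is present, so VelR is active.
No repressor is bound and YilC and VelR are active, so *orvU* is transcribed.
So OrvU is produced and active.
No repressor is bound and WexK and OrvU are active, so *elnY* is transcribed.
→ *elnY* is ON.
Fe²⁺ is present, so JalQ is inactive.
Required activator JalQ is absent, so *bexT* is not transcribed.
So BexT is not produced.
Ornithine is absent, so SibN is active.
cAMP is absent, so SibT is inactive.
Required activator SibT is absent, so *nerQ* is not transcribed.
So NerQ is not produced.
With no repressor bound, *kosS* is transcribed.
→ *kosS* is ON.
5 of the 5 genes are transcribed.

5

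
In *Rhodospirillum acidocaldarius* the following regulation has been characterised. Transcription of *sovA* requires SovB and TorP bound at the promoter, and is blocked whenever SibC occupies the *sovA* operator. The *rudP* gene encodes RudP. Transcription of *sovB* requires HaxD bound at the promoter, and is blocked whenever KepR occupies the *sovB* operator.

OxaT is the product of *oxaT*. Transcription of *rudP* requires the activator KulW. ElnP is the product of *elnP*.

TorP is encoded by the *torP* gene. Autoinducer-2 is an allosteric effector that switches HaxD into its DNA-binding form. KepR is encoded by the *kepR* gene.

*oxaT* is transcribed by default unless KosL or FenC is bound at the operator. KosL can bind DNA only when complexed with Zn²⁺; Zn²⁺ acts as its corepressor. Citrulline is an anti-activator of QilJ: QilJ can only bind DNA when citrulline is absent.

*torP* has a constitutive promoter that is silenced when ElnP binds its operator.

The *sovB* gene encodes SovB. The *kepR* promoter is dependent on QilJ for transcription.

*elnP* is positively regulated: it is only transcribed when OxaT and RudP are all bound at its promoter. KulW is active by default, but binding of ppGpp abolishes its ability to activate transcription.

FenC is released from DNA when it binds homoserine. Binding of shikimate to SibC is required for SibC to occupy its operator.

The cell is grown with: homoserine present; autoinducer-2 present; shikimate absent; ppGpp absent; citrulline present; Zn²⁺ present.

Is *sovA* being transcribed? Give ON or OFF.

Shikimate is absent, so SibC is inactive.
Autoinducer-2 is present, so HaxD is active.
Citrulline is present, so QilJ is inactive.
Required activator QilJ is absent, so *kepR* is not transcribed.
So KepR is not produced.
No repressor is bound and HaxD is active, so *sovB* is transcribed.
So SovB is produced and active.
Zn²⁺ is present, so KosL is active.
Homoserine is present, so FenC is inactive.
With repressor KosL bound, *oxaT* is not transcribed.
So OxaT is not produced.
ppGpp is absent, so KulW is active.
No repressor is bound and KulW is active, so *rudP* is transcribed.
So RudP is produced and active.
Required activator OxaT is absent, so *elnP* is not transcribed.
So ElnP is not produced.
With no repressor bound, *torP* is transcribed.
So TorP is produced and active.
No repressor is bound and SovB and TorP are active, so *sovA* is transcribed.

ON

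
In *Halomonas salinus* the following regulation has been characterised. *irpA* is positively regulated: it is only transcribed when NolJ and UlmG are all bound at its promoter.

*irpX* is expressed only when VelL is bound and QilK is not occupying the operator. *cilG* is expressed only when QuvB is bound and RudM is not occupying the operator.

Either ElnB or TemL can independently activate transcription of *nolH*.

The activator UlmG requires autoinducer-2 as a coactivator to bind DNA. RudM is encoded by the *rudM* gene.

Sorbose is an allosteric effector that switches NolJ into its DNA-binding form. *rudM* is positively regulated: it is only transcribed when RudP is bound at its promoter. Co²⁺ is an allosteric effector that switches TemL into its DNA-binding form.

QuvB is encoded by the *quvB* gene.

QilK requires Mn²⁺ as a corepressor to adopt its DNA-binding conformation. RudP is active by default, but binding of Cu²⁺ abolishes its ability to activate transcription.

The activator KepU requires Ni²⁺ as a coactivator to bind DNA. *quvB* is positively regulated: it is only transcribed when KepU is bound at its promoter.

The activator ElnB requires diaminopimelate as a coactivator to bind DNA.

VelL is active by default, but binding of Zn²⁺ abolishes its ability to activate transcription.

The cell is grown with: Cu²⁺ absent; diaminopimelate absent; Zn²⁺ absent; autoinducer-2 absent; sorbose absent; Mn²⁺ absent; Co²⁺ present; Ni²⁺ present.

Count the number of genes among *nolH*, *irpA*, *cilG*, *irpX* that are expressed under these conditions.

2

Diaminopimelate is absent, so ElnB is inactive.
Co²⁺ is present, so TemL is active.
Activator TemL is present, so *nolH* is transcribed.
→ *nolH* is ON.
Sorbose is absent, so NolJ is inactive.
Autoinducer-2 is absent, so UlmG is inactive.
Required activator NolJ is absent, so *irpA* is not transcribed.
→ *irpA* is OFF.
Ni²⁺ is present, so KepU is active.
No repressor is bound and KepU is active, so *quvB* is transcribed.
So QuvB is produced and active.
Cu²⁺ is absent, so RudP is active.
No repressor is bound and RudP is active, so *rudM* is transcribed.
So RudM is produced and active.
With repressor RudM bound, *cilG* is not transcribed.
→ *cilG* is OFF.
Zn²⁺ is absent, so VelL is active.
Mn²⁺ is absent, so QilK is inactive.
No repressor is bound and VelL is active, so *irpX* is transcribed.
→ *irpX* is ON.
2 of the 4 genes are transcribed.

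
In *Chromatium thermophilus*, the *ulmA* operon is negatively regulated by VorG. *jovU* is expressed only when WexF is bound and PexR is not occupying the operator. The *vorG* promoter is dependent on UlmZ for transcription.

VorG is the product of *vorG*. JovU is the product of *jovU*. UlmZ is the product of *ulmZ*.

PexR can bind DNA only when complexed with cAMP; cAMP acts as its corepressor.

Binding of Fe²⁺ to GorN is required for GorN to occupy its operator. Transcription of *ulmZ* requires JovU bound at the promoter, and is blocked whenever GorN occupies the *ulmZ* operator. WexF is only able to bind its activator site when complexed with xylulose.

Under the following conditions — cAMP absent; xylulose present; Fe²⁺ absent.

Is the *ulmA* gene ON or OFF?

Xylulose is present, so WexF is active.
cAMP is absent, so PexR is inactive.
No repressor is bound and WexF is active, so *jovU* is transcribed.
So JovU is produced and active.
Fe²⁺ is absent, so GorN is inactive.
No repressor is bound and JovU is active, so *ulmZ* is transcribed.
So UlmZ is produced and active.
No repressor is bound and UlmZ is active, so *vorG* is transcribed.
So VorG is produced and active.
With repressor VorG bound, *ulmA* is not transcribed.

OFF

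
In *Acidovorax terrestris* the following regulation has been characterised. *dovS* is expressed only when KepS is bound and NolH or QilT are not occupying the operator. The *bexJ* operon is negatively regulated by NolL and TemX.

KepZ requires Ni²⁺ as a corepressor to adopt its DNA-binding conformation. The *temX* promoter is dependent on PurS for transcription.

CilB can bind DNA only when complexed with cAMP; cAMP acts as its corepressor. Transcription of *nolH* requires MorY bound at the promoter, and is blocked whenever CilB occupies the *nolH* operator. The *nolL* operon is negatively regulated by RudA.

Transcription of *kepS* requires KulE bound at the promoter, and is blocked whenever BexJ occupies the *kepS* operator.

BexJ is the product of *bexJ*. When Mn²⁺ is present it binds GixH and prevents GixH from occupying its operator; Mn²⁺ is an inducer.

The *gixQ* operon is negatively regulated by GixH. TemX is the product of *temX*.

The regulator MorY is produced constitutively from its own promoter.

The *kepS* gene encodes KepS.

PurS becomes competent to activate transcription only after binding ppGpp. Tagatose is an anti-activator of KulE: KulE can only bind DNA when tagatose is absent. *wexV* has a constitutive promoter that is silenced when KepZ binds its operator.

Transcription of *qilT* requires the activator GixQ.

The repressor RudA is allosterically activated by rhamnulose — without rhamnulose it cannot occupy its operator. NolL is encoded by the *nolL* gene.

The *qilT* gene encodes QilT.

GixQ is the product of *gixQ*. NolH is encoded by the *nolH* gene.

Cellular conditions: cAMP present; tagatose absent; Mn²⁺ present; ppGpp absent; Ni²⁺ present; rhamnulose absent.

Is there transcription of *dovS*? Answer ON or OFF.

OFF

cAMP is present, so CilB is active.
MorY is produced constitutively and is active.
With repressor CilB bound, *nolH* is not transcribed.
So NolH is not produced.
Tagatose is absent, so KulE is active.
Rhamnulose is absent, so RudA is inactive.
With no repressor bound, *nolL* is transcribed.
So NolL is produced and active.
ppGpp is absent, so PurS is inactive.
Required activator PurS is absent, so *temX* is not transcribed.
So TemX is not produced.
With repressor NolL bound, *bexJ* is not transcribed.
So BexJ is not produced.
No repressor is bound and KulE is active, so *kepS* is transcribed.
So KepS is produced and active.
Mn²⁺ is present, so GixH is inactive.
With no repressor bound, *gixQ* is transcribed.
So GixQ is produced and active.
No repressor is bound and GixQ is active, so *qilT* is transcribed.
So QilT is produced and active.
With repressor QilT bound, *dovS* is not transcribed.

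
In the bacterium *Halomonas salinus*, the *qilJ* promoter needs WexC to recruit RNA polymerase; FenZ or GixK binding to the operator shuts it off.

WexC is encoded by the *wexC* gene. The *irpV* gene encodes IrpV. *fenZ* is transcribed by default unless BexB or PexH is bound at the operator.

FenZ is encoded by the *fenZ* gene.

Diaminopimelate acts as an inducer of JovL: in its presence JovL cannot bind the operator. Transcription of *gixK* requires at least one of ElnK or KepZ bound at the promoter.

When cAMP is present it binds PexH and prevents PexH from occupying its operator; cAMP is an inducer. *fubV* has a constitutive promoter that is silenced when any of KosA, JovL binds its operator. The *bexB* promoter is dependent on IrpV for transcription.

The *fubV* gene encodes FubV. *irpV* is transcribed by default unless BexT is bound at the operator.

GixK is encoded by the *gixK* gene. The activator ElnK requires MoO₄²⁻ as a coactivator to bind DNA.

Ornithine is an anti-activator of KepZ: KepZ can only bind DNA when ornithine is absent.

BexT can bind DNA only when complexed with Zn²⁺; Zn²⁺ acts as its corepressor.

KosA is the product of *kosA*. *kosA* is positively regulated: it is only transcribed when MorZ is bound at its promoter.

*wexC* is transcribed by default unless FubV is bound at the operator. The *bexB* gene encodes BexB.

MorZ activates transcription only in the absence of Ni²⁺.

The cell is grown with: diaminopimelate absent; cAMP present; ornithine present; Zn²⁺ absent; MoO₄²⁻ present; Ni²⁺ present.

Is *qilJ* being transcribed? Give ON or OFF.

OFF

Ni²⁺ is present, so MorZ is inactive.
Required activator MorZ is absent, so *kosA* is not transcribed.
So KosA is not produced.
Diaminopimelate is absent, so JovL is active.
With repressor JovL bound, *fubV* is not transcribed.
So FubV is not produced.
With no repressor bound, *wexC* is transcribed.
So WexC is produced and active.
Zn²⁺ is absent, so BexT is inactive.
With no repressor bound, *irpV* is transcribed.
So IrpV is produced and active.
No repressor is bound and IrpV is active, so *bexB* is transcribed.
So BexB is produced and active.
cAMP is present, so PexH is inactive.
With repressor BexB bound, *fenZ* is not transcribed.
So FenZ is not produced.
MoO₄²⁻ is present, so ElnK is active.
Ornithine is present, so KepZ is inactive.
Activator ElnK is present, so *gixK* is transcribed.
So GixK is produced and active.
With repressor GixK bound, *qilJ* is not transcribed.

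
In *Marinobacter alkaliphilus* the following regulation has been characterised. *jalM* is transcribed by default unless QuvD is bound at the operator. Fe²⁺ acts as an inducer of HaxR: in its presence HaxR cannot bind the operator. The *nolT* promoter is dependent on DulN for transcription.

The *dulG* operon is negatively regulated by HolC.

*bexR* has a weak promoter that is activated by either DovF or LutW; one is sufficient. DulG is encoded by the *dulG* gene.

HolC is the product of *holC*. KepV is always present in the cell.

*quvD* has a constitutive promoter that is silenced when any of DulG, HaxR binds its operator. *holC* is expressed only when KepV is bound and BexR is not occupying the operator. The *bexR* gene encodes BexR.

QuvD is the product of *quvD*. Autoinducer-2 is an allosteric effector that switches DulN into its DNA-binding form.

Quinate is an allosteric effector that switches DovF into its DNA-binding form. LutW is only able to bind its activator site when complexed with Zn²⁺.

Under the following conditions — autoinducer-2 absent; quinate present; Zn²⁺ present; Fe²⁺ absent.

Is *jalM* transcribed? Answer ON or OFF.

ON

Quinate is present, so DovF is active.
Zn²⁺ is present, so LutW is active.
Activator DovF is present, so *bexR* is transcribed.
So BexR is produced and active.
KepV is produced constitutively and is active.
With repressor BexR bound, *holC* is not transcribed.
So HolC is not produced.
With no repressor bound, *dulG* is transcribed.
So DulG is produced and active.
Fe²⁺ is absent, so HaxR is active.
With repressor DulG bound, *quvD* is not transcribed.
So QuvD is not produced.
With no repressor bound, *jalM* is transcribed.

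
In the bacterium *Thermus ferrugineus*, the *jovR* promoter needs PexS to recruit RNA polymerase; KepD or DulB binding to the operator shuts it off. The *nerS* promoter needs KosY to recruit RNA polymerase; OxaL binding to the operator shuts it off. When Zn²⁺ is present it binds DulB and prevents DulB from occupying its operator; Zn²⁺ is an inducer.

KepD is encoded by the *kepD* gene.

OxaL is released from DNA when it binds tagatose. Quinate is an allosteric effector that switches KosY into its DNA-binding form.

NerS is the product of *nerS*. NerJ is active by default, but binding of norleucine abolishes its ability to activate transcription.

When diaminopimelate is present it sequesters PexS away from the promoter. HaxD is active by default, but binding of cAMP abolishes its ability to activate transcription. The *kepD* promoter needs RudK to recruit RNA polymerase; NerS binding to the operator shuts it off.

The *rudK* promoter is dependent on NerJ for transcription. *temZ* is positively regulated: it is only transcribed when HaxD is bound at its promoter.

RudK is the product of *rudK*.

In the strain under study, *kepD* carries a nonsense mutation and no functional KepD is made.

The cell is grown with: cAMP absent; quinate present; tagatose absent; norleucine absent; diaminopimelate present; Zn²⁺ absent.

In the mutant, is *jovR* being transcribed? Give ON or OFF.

OFF

KepD is non-functional in this strain, so it has no effect.
Diaminopimelate is present, so PexS is inactive.
Zn²⁺ is absent, so DulB is active.
With repressor DulB bound, *jovR* is not transcribed.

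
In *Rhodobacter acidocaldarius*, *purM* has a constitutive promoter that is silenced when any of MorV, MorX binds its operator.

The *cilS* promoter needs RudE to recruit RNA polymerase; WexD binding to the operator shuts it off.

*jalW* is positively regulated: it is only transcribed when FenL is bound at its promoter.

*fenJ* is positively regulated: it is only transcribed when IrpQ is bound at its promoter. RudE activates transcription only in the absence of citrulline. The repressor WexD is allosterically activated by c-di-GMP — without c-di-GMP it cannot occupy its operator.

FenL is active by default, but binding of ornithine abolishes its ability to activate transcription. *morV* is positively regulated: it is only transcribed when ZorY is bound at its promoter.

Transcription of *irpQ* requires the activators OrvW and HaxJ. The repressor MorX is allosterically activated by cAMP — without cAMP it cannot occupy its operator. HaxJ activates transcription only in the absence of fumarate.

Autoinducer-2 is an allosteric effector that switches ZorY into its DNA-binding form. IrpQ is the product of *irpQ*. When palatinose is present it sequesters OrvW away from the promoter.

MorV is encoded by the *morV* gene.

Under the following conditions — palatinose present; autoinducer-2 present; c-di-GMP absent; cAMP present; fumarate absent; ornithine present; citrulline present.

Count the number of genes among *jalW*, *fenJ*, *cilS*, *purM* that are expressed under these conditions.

0

Ornithine is present, so FenL is inactive.
Required activator FenL is absent, so *jalW* is not transcribed.
→ *jalW* is OFF.
Palatinose is present, so OrvW is inactive.
Fumarate is absent, so HaxJ is active.
Required activator OrvW is absent, so *irpQ* is not transcribed.
So IrpQ is not produced.
Required activator IrpQ is absent, so *fenJ* is not transcribed.
→ *fenJ* is OFF.
Citrulline is present, so RudE is inactive.
c-di-GMP is absent, so WexD is inactive.
Required activator RudE is absent, so *cilS* is not transcribed.
→ *cilS* is OFF.
Autoinducer-2 is present, so ZorY is active.
No repressor is bound and ZorY is active, so *morV* is transcribed.
So MorV is produced and active.
cAMP is present, so MorX is active.
With repressor MorV bound, *purM* is not transcribed.
→ *purM* is OFF.
0 of the 4 genes are transcribed.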